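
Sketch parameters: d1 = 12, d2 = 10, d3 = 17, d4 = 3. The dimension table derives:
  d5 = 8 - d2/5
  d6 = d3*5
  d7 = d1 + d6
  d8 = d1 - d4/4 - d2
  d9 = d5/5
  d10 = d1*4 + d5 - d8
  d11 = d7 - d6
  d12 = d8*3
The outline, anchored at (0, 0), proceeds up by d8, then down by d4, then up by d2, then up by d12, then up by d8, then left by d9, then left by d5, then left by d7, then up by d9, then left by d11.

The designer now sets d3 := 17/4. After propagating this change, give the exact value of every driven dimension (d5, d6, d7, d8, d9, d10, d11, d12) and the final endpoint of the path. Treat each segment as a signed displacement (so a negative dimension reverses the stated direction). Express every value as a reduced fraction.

d5 = 6
d6 = 85/4
d7 = 133/4
d8 = 5/4
d9 = 6/5
d10 = 211/4
d11 = 12
d12 = 15/4
endpoint = (-1049/20, 289/20)

Apply edit: d3 := 17/4
  d5 = 8 - d2/5 = 6
  d6 = d3*5 = 85/4
  d7 = d1 + d6 = 133/4
  d8 = d1 - d4/4 - d2 = 5/4
  d9 = d5/5 = 6/5
  d10 = d1*4 + d5 - d8 = 211/4
  d11 = d7 - d6 = 12
  d12 = d8*3 = 15/4
Walk from origin (0, 0):
  seg 1: up by d8 = 5/4 → (0, 5/4)
  seg 2: down by d4 = 3 → (0, -7/4)
  seg 3: up by d2 = 10 → (0, 33/4)
  seg 4: up by d12 = 15/4 → (0, 12)
  seg 5: up by d8 = 5/4 → (0, 53/4)
  seg 6: left by d9 = 6/5 → (-6/5, 53/4)
  seg 7: left by d5 = 6 → (-36/5, 53/4)
  seg 8: left by d7 = 133/4 → (-809/20, 53/4)
  seg 9: up by d9 = 6/5 → (-809/20, 289/20)
  seg 10: left by d11 = 12 → (-1049/20, 289/20)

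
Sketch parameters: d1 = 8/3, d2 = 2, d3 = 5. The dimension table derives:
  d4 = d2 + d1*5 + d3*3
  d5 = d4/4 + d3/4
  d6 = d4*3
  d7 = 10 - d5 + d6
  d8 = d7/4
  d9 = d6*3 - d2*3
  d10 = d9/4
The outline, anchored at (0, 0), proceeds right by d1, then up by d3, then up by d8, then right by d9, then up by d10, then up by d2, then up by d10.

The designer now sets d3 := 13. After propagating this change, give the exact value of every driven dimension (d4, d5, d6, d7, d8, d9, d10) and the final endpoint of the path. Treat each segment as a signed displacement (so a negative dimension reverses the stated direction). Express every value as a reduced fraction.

d4 = 163/3
d5 = 101/6
d6 = 163
d7 = 937/6
d8 = 937/24
d9 = 483
d10 = 483/4
endpoint = (1457/3, 7093/24)

Apply edit: d3 := 13
  d4 = d2 + d1*5 + d3*3 = 163/3
  d5 = d4/4 + d3/4 = 101/6
  d6 = d4*3 = 163
  d7 = 10 - d5 + d6 = 937/6
  d8 = d7/4 = 937/24
  d9 = d6*3 - d2*3 = 483
  d10 = d9/4 = 483/4
Walk from origin (0, 0):
  seg 1: right by d1 = 8/3 → (8/3, 0)
  seg 2: up by d3 = 13 → (8/3, 13)
  seg 3: up by d8 = 937/24 → (8/3, 1249/24)
  seg 4: right by d9 = 483 → (1457/3, 1249/24)
  seg 5: up by d10 = 483/4 → (1457/3, 4147/24)
  seg 6: up by d2 = 2 → (1457/3, 4195/24)
  seg 7: up by d10 = 483/4 → (1457/3, 7093/24)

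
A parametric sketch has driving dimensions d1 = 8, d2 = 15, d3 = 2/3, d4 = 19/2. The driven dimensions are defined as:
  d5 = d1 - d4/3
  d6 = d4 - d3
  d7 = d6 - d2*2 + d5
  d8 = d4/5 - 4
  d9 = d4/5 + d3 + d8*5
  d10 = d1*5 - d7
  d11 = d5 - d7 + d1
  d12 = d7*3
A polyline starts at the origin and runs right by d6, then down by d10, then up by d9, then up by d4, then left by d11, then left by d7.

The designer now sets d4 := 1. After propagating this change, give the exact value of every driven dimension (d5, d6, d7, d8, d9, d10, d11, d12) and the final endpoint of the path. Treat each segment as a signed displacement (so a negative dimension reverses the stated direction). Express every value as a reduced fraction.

d5 = 23/3
d6 = 1/3
d7 = -22
d8 = -19/5
d9 = -272/15
d10 = 62
d11 = 113/3
d12 = -66
endpoint = (-46/3, -1187/15)

Apply edit: d4 := 1
  d5 = d1 - d4/3 = 23/3
  d6 = d4 - d3 = 1/3
  d7 = d6 - d2*2 + d5 = -22
  d8 = d4/5 - 4 = -19/5
  d9 = d4/5 + d3 + d8*5 = -272/15
  d10 = d1*5 - d7 = 62
  d11 = d5 - d7 + d1 = 113/3
  d12 = d7*3 = -66
Walk from origin (0, 0):
  seg 1: right by d6 = 1/3 → (1/3, 0)
  seg 2: down by d10 = 62 → (1/3, -62)
  seg 3: up by d9 = -272/15 → (1/3, -1202/15)
  seg 4: up by d4 = 1 → (1/3, -1187/15)
  seg 5: left by d11 = 113/3 → (-112/3, -1187/15)
  seg 6: left by d7 = -22 → (-46/3, -1187/15)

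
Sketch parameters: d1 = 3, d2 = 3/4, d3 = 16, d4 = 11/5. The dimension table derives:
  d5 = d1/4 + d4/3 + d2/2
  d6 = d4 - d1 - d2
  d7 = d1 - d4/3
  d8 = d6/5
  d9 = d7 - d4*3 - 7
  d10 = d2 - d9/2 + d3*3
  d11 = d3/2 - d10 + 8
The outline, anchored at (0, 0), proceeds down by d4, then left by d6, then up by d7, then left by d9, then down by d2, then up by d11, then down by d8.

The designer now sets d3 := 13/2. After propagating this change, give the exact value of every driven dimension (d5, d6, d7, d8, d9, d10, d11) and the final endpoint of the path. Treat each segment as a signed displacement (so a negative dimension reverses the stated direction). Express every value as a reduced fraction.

Apply edit: d3 := 13/2
  d5 = d1/4 + d4/3 + d2/2 = 223/120
  d6 = d4 - d1 - d2 = -31/20
  d7 = d1 - d4/3 = 34/15
  d8 = d6/5 = -31/100
  d9 = d7 - d4*3 - 7 = -34/3
  d10 = d2 - d9/2 + d3*3 = 311/12
  d11 = d3/2 - d10 + 8 = -44/3
Walk from origin (0, 0):
  seg 1: down by d4 = 11/5 → (0, -11/5)
  seg 2: left by d6 = -31/20 → (31/20, -11/5)
  seg 3: up by d7 = 34/15 → (31/20, 1/15)
  seg 4: left by d9 = -34/3 → (773/60, 1/15)
  seg 5: down by d2 = 3/4 → (773/60, -41/60)
  seg 6: up by d11 = -44/3 → (773/60, -307/20)
  seg 7: down by d8 = -31/100 → (773/60, -376/25)

d5 = 223/120
d6 = -31/20
d7 = 34/15
d8 = -31/100
d9 = -34/3
d10 = 311/12
d11 = -44/3
endpoint = (773/60, -376/25)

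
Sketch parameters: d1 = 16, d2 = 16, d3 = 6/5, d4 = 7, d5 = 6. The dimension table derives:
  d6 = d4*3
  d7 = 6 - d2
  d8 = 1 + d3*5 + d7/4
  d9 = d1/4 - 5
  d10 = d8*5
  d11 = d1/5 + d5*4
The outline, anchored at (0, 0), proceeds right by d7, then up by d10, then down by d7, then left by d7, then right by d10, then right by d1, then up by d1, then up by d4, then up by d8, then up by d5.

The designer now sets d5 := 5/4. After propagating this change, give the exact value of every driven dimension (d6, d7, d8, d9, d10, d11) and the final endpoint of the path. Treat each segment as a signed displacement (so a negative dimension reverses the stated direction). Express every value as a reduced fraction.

d6 = 21
d7 = -10
d8 = 9/2
d9 = -1
d10 = 45/2
d11 = 41/5
endpoint = (77/2, 245/4)

Apply edit: d5 := 5/4
  d6 = d4*3 = 21
  d7 = 6 - d2 = -10
  d8 = 1 + d3*5 + d7/4 = 9/2
  d9 = d1/4 - 5 = -1
  d10 = d8*5 = 45/2
  d11 = d1/5 + d5*4 = 41/5
Walk from origin (0, 0):
  seg 1: right by d7 = -10 → (-10, 0)
  seg 2: up by d10 = 45/2 → (-10, 45/2)
  seg 3: down by d7 = -10 → (-10, 65/2)
  seg 4: left by d7 = -10 → (0, 65/2)
  seg 5: right by d10 = 45/2 → (45/2, 65/2)
  seg 6: right by d1 = 16 → (77/2, 65/2)
  seg 7: up by d1 = 16 → (77/2, 97/2)
  seg 8: up by d4 = 7 → (77/2, 111/2)
  seg 9: up by d8 = 9/2 → (77/2, 60)
  seg 10: up by d5 = 5/4 → (77/2, 245/4)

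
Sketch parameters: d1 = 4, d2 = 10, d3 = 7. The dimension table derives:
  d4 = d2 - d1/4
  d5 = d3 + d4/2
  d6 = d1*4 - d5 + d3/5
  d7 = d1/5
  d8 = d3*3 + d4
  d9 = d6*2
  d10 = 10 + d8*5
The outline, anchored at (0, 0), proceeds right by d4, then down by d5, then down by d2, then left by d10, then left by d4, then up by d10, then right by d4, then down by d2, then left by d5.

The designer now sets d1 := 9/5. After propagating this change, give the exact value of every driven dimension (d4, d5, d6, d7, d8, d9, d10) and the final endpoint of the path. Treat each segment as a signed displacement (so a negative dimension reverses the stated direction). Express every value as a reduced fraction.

d4 = 191/20
d5 = 471/40
d6 = -127/40
d7 = 9/25
d8 = 611/20
d9 = -127/20
d10 = 651/4
endpoint = (-6599/40, 5239/40)

Apply edit: d1 := 9/5
  d4 = d2 - d1/4 = 191/20
  d5 = d3 + d4/2 = 471/40
  d6 = d1*4 - d5 + d3/5 = -127/40
  d7 = d1/5 = 9/25
  d8 = d3*3 + d4 = 611/20
  d9 = d6*2 = -127/20
  d10 = 10 + d8*5 = 651/4
Walk from origin (0, 0):
  seg 1: right by d4 = 191/20 → (191/20, 0)
  seg 2: down by d5 = 471/40 → (191/20, -471/40)
  seg 3: down by d2 = 10 → (191/20, -871/40)
  seg 4: left by d10 = 651/4 → (-766/5, -871/40)
  seg 5: left by d4 = 191/20 → (-651/4, -871/40)
  seg 6: up by d10 = 651/4 → (-651/4, 5639/40)
  seg 7: right by d4 = 191/20 → (-766/5, 5639/40)
  seg 8: down by d2 = 10 → (-766/5, 5239/40)
  seg 9: left by d5 = 471/40 → (-6599/40, 5239/40)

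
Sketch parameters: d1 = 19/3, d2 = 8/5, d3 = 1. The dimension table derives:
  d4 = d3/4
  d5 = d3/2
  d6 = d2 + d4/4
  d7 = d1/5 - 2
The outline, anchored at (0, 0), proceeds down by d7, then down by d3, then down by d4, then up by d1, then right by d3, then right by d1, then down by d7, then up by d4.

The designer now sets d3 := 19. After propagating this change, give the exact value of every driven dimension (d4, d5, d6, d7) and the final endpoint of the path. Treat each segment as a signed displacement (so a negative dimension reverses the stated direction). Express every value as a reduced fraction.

Apply edit: d3 := 19
  d4 = d3/4 = 19/4
  d5 = d3/2 = 19/2
  d6 = d2 + d4/4 = 223/80
  d7 = d1/5 - 2 = -11/15
Walk from origin (0, 0):
  seg 1: down by d7 = -11/15 → (0, 11/15)
  seg 2: down by d3 = 19 → (0, -274/15)
  seg 3: down by d4 = 19/4 → (0, -1381/60)
  seg 4: up by d1 = 19/3 → (0, -1001/60)
  seg 5: right by d3 = 19 → (19, -1001/60)
  seg 6: right by d1 = 19/3 → (76/3, -1001/60)
  seg 7: down by d7 = -11/15 → (76/3, -319/20)
  seg 8: up by d4 = 19/4 → (76/3, -56/5)

d4 = 19/4
d5 = 19/2
d6 = 223/80
d7 = -11/15
endpoint = (76/3, -56/5)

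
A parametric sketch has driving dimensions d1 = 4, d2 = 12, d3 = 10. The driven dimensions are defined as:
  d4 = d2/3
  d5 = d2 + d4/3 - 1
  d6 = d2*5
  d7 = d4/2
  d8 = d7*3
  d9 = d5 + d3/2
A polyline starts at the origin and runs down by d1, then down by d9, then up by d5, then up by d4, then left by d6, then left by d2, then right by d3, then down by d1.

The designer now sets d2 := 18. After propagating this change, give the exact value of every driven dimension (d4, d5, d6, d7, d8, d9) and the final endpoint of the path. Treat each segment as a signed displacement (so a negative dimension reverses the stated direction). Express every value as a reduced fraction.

Apply edit: d2 := 18
  d4 = d2/3 = 6
  d5 = d2 + d4/3 - 1 = 19
  d6 = d2*5 = 90
  d7 = d4/2 = 3
  d8 = d7*3 = 9
  d9 = d5 + d3/2 = 24
Walk from origin (0, 0):
  seg 1: down by d1 = 4 → (0, -4)
  seg 2: down by d9 = 24 → (0, -28)
  seg 3: up by d5 = 19 → (0, -9)
  seg 4: up by d4 = 6 → (0, -3)
  seg 5: left by d6 = 90 → (-90, -3)
  seg 6: left by d2 = 18 → (-108, -3)
  seg 7: right by d3 = 10 → (-98, -3)
  seg 8: down by d1 = 4 → (-98, -7)

d4 = 6
d5 = 19
d6 = 90
d7 = 3
d8 = 9
d9 = 24
endpoint = (-98, -7)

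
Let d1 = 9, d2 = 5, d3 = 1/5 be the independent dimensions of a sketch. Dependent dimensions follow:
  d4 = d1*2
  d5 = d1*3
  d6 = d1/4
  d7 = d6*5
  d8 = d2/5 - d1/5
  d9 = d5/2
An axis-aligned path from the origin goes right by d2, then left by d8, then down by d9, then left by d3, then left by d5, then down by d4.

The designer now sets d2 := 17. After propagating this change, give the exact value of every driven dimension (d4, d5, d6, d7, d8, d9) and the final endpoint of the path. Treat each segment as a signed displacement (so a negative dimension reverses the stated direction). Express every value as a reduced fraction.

Apply edit: d2 := 17
  d4 = d1*2 = 18
  d5 = d1*3 = 27
  d6 = d1/4 = 9/4
  d7 = d6*5 = 45/4
  d8 = d2/5 - d1/5 = 8/5
  d9 = d5/2 = 27/2
Walk from origin (0, 0):
  seg 1: right by d2 = 17 → (17, 0)
  seg 2: left by d8 = 8/5 → (77/5, 0)
  seg 3: down by d9 = 27/2 → (77/5, -27/2)
  seg 4: left by d3 = 1/5 → (76/5, -27/2)
  seg 5: left by d5 = 27 → (-59/5, -27/2)
  seg 6: down by d4 = 18 → (-59/5, -63/2)

d4 = 18
d5 = 27
d6 = 9/4
d7 = 45/4
d8 = 8/5
d9 = 27/2
endpoint = (-59/5, -63/2)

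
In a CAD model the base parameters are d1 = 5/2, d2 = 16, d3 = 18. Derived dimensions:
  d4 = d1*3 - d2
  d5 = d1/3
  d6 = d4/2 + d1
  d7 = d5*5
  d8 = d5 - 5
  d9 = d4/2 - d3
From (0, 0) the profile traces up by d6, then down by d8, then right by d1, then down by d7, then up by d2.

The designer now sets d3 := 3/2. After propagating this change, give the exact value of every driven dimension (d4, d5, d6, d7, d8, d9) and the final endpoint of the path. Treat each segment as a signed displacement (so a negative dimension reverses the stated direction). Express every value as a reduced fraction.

Apply edit: d3 := 3/2
  d4 = d1*3 - d2 = -17/2
  d5 = d1/3 = 5/6
  d6 = d4/2 + d1 = -7/4
  d7 = d5*5 = 25/6
  d8 = d5 - 5 = -25/6
  d9 = d4/2 - d3 = -23/4
Walk from origin (0, 0):
  seg 1: up by d6 = -7/4 → (0, -7/4)
  seg 2: down by d8 = -25/6 → (0, 29/12)
  seg 3: right by d1 = 5/2 → (5/2, 29/12)
  seg 4: down by d7 = 25/6 → (5/2, -7/4)
  seg 5: up by d2 = 16 → (5/2, 57/4)

d4 = -17/2
d5 = 5/6
d6 = -7/4
d7 = 25/6
d8 = -25/6
d9 = -23/4
endpoint = (5/2, 57/4)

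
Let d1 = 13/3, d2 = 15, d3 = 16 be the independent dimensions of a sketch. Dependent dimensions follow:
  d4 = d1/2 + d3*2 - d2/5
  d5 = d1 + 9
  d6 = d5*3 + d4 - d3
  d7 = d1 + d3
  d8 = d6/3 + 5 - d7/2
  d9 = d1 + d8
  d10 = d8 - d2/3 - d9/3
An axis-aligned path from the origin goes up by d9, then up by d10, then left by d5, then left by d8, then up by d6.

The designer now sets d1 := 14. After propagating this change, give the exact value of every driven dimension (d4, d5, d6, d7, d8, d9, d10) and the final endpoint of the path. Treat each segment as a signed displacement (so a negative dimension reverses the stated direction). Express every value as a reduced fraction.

d4 = 36
d5 = 23
d6 = 89
d7 = 30
d8 = 59/3
d9 = 101/3
d10 = 31/9
endpoint = (-128/3, 1135/9)

Apply edit: d1 := 14
  d4 = d1/2 + d3*2 - d2/5 = 36
  d5 = d1 + 9 = 23
  d6 = d5*3 + d4 - d3 = 89
  d7 = d1 + d3 = 30
  d8 = d6/3 + 5 - d7/2 = 59/3
  d9 = d1 + d8 = 101/3
  d10 = d8 - d2/3 - d9/3 = 31/9
Walk from origin (0, 0):
  seg 1: up by d9 = 101/3 → (0, 101/3)
  seg 2: up by d10 = 31/9 → (0, 334/9)
  seg 3: left by d5 = 23 → (-23, 334/9)
  seg 4: left by d8 = 59/3 → (-128/3, 334/9)
  seg 5: up by d6 = 89 → (-128/3, 1135/9)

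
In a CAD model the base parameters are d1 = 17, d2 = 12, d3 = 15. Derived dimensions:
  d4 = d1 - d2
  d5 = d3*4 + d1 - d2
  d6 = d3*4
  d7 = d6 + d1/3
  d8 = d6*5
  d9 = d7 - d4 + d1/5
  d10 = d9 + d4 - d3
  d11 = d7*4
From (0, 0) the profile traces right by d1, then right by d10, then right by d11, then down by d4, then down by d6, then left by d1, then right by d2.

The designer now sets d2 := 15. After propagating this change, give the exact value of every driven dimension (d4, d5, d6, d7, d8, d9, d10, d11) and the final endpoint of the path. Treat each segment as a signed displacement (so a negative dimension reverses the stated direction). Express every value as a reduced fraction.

d4 = 2
d5 = 62
d6 = 60
d7 = 197/3
d8 = 300
d9 = 1006/15
d10 = 811/15
d11 = 788/3
endpoint = (4976/15, -62)

Apply edit: d2 := 15
  d4 = d1 - d2 = 2
  d5 = d3*4 + d1 - d2 = 62
  d6 = d3*4 = 60
  d7 = d6 + d1/3 = 197/3
  d8 = d6*5 = 300
  d9 = d7 - d4 + d1/5 = 1006/15
  d10 = d9 + d4 - d3 = 811/15
  d11 = d7*4 = 788/3
Walk from origin (0, 0):
  seg 1: right by d1 = 17 → (17, 0)
  seg 2: right by d10 = 811/15 → (1066/15, 0)
  seg 3: right by d11 = 788/3 → (5006/15, 0)
  seg 4: down by d4 = 2 → (5006/15, -2)
  seg 5: down by d6 = 60 → (5006/15, -62)
  seg 6: left by d1 = 17 → (4751/15, -62)
  seg 7: right by d2 = 15 → (4976/15, -62)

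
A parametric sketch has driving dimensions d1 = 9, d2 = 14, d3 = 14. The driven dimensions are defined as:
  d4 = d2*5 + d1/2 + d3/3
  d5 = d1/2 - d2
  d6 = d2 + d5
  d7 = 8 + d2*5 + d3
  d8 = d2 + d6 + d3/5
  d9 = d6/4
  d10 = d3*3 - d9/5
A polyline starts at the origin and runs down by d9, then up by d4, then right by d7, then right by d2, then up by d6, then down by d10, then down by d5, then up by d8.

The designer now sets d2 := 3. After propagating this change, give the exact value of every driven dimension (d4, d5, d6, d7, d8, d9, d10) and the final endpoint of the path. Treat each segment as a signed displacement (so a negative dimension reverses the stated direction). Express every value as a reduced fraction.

d4 = 145/6
d5 = 3/2
d6 = 9/2
d7 = 37
d8 = 103/10
d9 = 9/8
d10 = 1671/40
endpoint = (40, -163/30)

Apply edit: d2 := 3
  d4 = d2*5 + d1/2 + d3/3 = 145/6
  d5 = d1/2 - d2 = 3/2
  d6 = d2 + d5 = 9/2
  d7 = 8 + d2*5 + d3 = 37
  d8 = d2 + d6 + d3/5 = 103/10
  d9 = d6/4 = 9/8
  d10 = d3*3 - d9/5 = 1671/40
Walk from origin (0, 0):
  seg 1: down by d9 = 9/8 → (0, -9/8)
  seg 2: up by d4 = 145/6 → (0, 553/24)
  seg 3: right by d7 = 37 → (37, 553/24)
  seg 4: right by d2 = 3 → (40, 553/24)
  seg 5: up by d6 = 9/2 → (40, 661/24)
  seg 6: down by d10 = 1671/40 → (40, -427/30)
  seg 7: down by d5 = 3/2 → (40, -236/15)
  seg 8: up by d8 = 103/10 → (40, -163/30)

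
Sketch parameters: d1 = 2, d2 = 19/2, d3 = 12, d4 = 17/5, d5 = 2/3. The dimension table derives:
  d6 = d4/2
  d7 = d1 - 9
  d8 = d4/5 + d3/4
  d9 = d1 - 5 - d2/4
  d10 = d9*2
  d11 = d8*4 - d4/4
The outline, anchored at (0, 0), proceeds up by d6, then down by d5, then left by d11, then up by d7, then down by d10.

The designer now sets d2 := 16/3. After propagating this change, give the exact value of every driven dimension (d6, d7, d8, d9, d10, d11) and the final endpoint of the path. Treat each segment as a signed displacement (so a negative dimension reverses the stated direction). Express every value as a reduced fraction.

d6 = 17/10
d7 = -7
d8 = 92/25
d9 = -13/3
d10 = -26/3
d11 = 1387/100
endpoint = (-1387/100, 27/10)

Apply edit: d2 := 16/3
  d6 = d4/2 = 17/10
  d7 = d1 - 9 = -7
  d8 = d4/5 + d3/4 = 92/25
  d9 = d1 - 5 - d2/4 = -13/3
  d10 = d9*2 = -26/3
  d11 = d8*4 - d4/4 = 1387/100
Walk from origin (0, 0):
  seg 1: up by d6 = 17/10 → (0, 17/10)
  seg 2: down by d5 = 2/3 → (0, 31/30)
  seg 3: left by d11 = 1387/100 → (-1387/100, 31/30)
  seg 4: up by d7 = -7 → (-1387/100, -179/30)
  seg 5: down by d10 = -26/3 → (-1387/100, 27/10)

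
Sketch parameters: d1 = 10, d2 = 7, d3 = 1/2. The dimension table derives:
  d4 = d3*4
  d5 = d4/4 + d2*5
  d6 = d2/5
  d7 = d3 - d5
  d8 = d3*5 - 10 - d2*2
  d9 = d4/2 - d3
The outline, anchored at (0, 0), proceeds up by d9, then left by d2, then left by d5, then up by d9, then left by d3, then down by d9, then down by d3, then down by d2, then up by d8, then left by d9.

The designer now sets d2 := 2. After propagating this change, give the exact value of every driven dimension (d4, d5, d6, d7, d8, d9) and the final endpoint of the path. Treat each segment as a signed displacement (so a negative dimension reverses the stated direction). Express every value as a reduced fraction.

d4 = 2
d5 = 21/2
d6 = 2/5
d7 = -10
d8 = -23/2
d9 = 1/2
endpoint = (-27/2, -27/2)

Apply edit: d2 := 2
  d4 = d3*4 = 2
  d5 = d4/4 + d2*5 = 21/2
  d6 = d2/5 = 2/5
  d7 = d3 - d5 = -10
  d8 = d3*5 - 10 - d2*2 = -23/2
  d9 = d4/2 - d3 = 1/2
Walk from origin (0, 0):
  seg 1: up by d9 = 1/2 → (0, 1/2)
  seg 2: left by d2 = 2 → (-2, 1/2)
  seg 3: left by d5 = 21/2 → (-25/2, 1/2)
  seg 4: up by d9 = 1/2 → (-25/2, 1)
  seg 5: left by d3 = 1/2 → (-13, 1)
  seg 6: down by d9 = 1/2 → (-13, 1/2)
  seg 7: down by d3 = 1/2 → (-13, 0)
  seg 8: down by d2 = 2 → (-13, -2)
  seg 9: up by d8 = -23/2 → (-13, -27/2)
  seg 10: left by d9 = 1/2 → (-27/2, -27/2)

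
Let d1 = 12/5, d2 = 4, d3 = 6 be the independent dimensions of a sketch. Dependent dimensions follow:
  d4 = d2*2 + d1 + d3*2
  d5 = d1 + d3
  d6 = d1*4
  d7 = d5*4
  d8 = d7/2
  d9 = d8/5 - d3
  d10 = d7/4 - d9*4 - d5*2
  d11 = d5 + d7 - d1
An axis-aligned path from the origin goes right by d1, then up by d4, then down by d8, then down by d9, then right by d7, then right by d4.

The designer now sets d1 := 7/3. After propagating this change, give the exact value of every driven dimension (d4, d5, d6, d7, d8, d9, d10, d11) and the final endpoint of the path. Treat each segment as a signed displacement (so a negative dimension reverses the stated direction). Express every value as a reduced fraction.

Apply edit: d1 := 7/3
  d4 = d2*2 + d1 + d3*2 = 67/3
  d5 = d1 + d3 = 25/3
  d6 = d1*4 = 28/3
  d7 = d5*4 = 100/3
  d8 = d7/2 = 50/3
  d9 = d8/5 - d3 = -8/3
  d10 = d7/4 - d9*4 - d5*2 = 7/3
  d11 = d5 + d7 - d1 = 118/3
Walk from origin (0, 0):
  seg 1: right by d1 = 7/3 → (7/3, 0)
  seg 2: up by d4 = 67/3 → (7/3, 67/3)
  seg 3: down by d8 = 50/3 → (7/3, 17/3)
  seg 4: down by d9 = -8/3 → (7/3, 25/3)
  seg 5: right by d7 = 100/3 → (107/3, 25/3)
  seg 6: right by d4 = 67/3 → (58, 25/3)

d4 = 67/3
d5 = 25/3
d6 = 28/3
d7 = 100/3
d8 = 50/3
d9 = -8/3
d10 = 7/3
d11 = 118/3
endpoint = (58, 25/3)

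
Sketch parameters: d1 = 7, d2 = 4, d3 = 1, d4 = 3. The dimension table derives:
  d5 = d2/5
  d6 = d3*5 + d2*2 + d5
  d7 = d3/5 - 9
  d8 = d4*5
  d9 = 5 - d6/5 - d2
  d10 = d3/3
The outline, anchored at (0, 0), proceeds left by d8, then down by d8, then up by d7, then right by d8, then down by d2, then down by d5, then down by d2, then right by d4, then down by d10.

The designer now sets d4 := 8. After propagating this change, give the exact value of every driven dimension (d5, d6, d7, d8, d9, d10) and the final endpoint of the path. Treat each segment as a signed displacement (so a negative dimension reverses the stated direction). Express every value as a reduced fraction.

d5 = 4/5
d6 = 69/5
d7 = -44/5
d8 = 40
d9 = -44/25
d10 = 1/3
endpoint = (8, -869/15)

Apply edit: d4 := 8
  d5 = d2/5 = 4/5
  d6 = d3*5 + d2*2 + d5 = 69/5
  d7 = d3/5 - 9 = -44/5
  d8 = d4*5 = 40
  d9 = 5 - d6/5 - d2 = -44/25
  d10 = d3/3 = 1/3
Walk from origin (0, 0):
  seg 1: left by d8 = 40 → (-40, 0)
  seg 2: down by d8 = 40 → (-40, -40)
  seg 3: up by d7 = -44/5 → (-40, -244/5)
  seg 4: right by d8 = 40 → (0, -244/5)
  seg 5: down by d2 = 4 → (0, -264/5)
  seg 6: down by d5 = 4/5 → (0, -268/5)
  seg 7: down by d2 = 4 → (0, -288/5)
  seg 8: right by d4 = 8 → (8, -288/5)
  seg 9: down by d10 = 1/3 → (8, -869/15)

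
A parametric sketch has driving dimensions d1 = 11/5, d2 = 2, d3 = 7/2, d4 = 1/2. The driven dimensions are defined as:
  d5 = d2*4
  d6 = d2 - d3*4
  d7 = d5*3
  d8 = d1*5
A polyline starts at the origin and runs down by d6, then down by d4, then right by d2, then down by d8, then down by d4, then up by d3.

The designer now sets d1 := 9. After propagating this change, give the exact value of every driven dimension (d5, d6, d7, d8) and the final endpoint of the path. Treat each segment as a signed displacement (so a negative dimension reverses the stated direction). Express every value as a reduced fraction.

d5 = 8
d6 = -12
d7 = 24
d8 = 45
endpoint = (2, -61/2)

Apply edit: d1 := 9
  d5 = d2*4 = 8
  d6 = d2 - d3*4 = -12
  d7 = d5*3 = 24
  d8 = d1*5 = 45
Walk from origin (0, 0):
  seg 1: down by d6 = -12 → (0, 12)
  seg 2: down by d4 = 1/2 → (0, 23/2)
  seg 3: right by d2 = 2 → (2, 23/2)
  seg 4: down by d8 = 45 → (2, -67/2)
  seg 5: down by d4 = 1/2 → (2, -34)
  seg 6: up by d3 = 7/2 → (2, -61/2)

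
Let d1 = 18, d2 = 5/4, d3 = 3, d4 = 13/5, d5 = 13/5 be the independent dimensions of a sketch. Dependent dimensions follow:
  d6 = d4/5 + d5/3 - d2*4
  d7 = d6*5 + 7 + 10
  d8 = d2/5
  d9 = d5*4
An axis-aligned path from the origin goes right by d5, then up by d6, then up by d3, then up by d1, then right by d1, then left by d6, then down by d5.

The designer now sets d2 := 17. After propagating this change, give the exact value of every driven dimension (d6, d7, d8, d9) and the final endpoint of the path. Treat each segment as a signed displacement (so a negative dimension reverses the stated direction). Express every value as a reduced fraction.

Apply edit: d2 := 17
  d6 = d4/5 + d5/3 - d2*4 = -4996/75
  d7 = d6*5 + 7 + 10 = -4741/15
  d8 = d2/5 = 17/5
  d9 = d5*4 = 52/5
Walk from origin (0, 0):
  seg 1: right by d5 = 13/5 → (13/5, 0)
  seg 2: up by d6 = -4996/75 → (13/5, -4996/75)
  seg 3: up by d3 = 3 → (13/5, -4771/75)
  seg 4: up by d1 = 18 → (13/5, -3421/75)
  seg 5: right by d1 = 18 → (103/5, -3421/75)
  seg 6: left by d6 = -4996/75 → (6541/75, -3421/75)
  seg 7: down by d5 = 13/5 → (6541/75, -3616/75)

d6 = -4996/75
d7 = -4741/15
d8 = 17/5
d9 = 52/5
endpoint = (6541/75, -3616/75)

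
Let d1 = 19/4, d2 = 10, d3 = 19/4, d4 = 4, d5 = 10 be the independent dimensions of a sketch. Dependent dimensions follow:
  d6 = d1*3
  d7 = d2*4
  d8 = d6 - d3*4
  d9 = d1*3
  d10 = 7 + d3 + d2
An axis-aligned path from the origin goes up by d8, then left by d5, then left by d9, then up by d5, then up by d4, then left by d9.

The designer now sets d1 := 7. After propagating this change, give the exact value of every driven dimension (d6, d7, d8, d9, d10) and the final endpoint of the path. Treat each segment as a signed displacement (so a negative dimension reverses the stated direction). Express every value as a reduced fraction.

Apply edit: d1 := 7
  d6 = d1*3 = 21
  d7 = d2*4 = 40
  d8 = d6 - d3*4 = 2
  d9 = d1*3 = 21
  d10 = 7 + d3 + d2 = 87/4
Walk from origin (0, 0):
  seg 1: up by d8 = 2 → (0, 2)
  seg 2: left by d5 = 10 → (-10, 2)
  seg 3: left by d9 = 21 → (-31, 2)
  seg 4: up by d5 = 10 → (-31, 12)
  seg 5: up by d4 = 4 → (-31, 16)
  seg 6: left by d9 = 21 → (-52, 16)

d6 = 21
d7 = 40
d8 = 2
d9 = 21
d10 = 87/4
endpoint = (-52, 16)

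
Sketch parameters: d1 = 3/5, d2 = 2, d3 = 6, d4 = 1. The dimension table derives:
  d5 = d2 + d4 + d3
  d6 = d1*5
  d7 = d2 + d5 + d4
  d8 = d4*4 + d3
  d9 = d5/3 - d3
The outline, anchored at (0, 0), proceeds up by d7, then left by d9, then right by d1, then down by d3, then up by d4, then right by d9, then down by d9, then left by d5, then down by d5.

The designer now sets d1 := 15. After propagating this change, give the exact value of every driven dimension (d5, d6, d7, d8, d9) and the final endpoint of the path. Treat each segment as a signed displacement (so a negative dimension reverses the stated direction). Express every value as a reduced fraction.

Apply edit: d1 := 15
  d5 = d2 + d4 + d3 = 9
  d6 = d1*5 = 75
  d7 = d2 + d5 + d4 = 12
  d8 = d4*4 + d3 = 10
  d9 = d5/3 - d3 = -3
Walk from origin (0, 0):
  seg 1: up by d7 = 12 → (0, 12)
  seg 2: left by d9 = -3 → (3, 12)
  seg 3: right by d1 = 15 → (18, 12)
  seg 4: down by d3 = 6 → (18, 6)
  seg 5: up by d4 = 1 → (18, 7)
  seg 6: right by d9 = -3 → (15, 7)
  seg 7: down by d9 = -3 → (15, 10)
  seg 8: left by d5 = 9 → (6, 10)
  seg 9: down by d5 = 9 → (6, 1)

d5 = 9
d6 = 75
d7 = 12
d8 = 10
d9 = -3
endpoint = (6, 1)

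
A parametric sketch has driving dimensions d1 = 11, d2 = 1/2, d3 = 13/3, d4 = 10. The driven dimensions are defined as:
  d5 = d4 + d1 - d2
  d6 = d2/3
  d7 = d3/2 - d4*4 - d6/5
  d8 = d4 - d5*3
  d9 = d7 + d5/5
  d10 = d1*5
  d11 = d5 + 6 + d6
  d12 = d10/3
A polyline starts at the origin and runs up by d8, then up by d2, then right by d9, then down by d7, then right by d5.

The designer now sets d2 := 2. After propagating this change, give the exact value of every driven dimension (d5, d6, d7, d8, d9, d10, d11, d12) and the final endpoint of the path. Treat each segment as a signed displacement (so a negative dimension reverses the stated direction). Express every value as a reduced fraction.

Apply edit: d2 := 2
  d5 = d4 + d1 - d2 = 19
  d6 = d2/3 = 2/3
  d7 = d3/2 - d4*4 - d6/5 = -1139/30
  d8 = d4 - d5*3 = -47
  d9 = d7 + d5/5 = -205/6
  d10 = d1*5 = 55
  d11 = d5 + 6 + d6 = 77/3
  d12 = d10/3 = 55/3
Walk from origin (0, 0):
  seg 1: up by d8 = -47 → (0, -47)
  seg 2: up by d2 = 2 → (0, -45)
  seg 3: right by d9 = -205/6 → (-205/6, -45)
  seg 4: down by d7 = -1139/30 → (-205/6, -211/30)
  seg 5: right by d5 = 19 → (-91/6, -211/30)

d5 = 19
d6 = 2/3
d7 = -1139/30
d8 = -47
d9 = -205/6
d10 = 55
d11 = 77/3
d12 = 55/3
endpoint = (-91/6, -211/30)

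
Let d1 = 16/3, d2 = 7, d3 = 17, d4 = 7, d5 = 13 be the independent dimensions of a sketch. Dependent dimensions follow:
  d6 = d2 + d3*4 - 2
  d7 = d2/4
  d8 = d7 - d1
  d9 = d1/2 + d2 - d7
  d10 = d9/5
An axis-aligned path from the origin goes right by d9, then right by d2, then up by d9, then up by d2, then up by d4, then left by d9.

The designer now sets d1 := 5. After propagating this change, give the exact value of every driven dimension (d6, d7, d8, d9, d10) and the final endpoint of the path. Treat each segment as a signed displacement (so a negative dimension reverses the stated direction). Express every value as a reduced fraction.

Apply edit: d1 := 5
  d6 = d2 + d3*4 - 2 = 73
  d7 = d2/4 = 7/4
  d8 = d7 - d1 = -13/4
  d9 = d1/2 + d2 - d7 = 31/4
  d10 = d9/5 = 31/20
Walk from origin (0, 0):
  seg 1: right by d9 = 31/4 → (31/4, 0)
  seg 2: right by d2 = 7 → (59/4, 0)
  seg 3: up by d9 = 31/4 → (59/4, 31/4)
  seg 4: up by d2 = 7 → (59/4, 59/4)
  seg 5: up by d4 = 7 → (59/4, 87/4)
  seg 6: left by d9 = 31/4 → (7, 87/4)

d6 = 73
d7 = 7/4
d8 = -13/4
d9 = 31/4
d10 = 31/20
endpoint = (7, 87/4)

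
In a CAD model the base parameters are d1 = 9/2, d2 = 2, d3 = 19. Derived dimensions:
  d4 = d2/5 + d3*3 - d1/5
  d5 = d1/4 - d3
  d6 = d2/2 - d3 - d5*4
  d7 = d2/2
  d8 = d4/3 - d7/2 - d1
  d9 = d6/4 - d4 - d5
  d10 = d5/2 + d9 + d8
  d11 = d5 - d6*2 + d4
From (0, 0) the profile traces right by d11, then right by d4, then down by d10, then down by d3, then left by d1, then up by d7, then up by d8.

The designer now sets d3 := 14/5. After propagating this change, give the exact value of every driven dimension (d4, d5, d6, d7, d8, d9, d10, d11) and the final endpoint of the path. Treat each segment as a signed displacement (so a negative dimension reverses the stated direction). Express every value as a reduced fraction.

Apply edit: d3 := 14/5
  d4 = d2/5 + d3*3 - d1/5 = 79/10
  d5 = d1/4 - d3 = -67/40
  d6 = d2/2 - d3 - d5*4 = 49/10
  d7 = d2/2 = 1
  d8 = d4/3 - d7/2 - d1 = -71/30
  d9 = d6/4 - d4 - d5 = -5
  d10 = d5/2 + d9 + d8 = -1969/240
  d11 = d5 - d6*2 + d4 = -143/40
Walk from origin (0, 0):
  seg 1: right by d11 = -143/40 → (-143/40, 0)
  seg 2: right by d4 = 79/10 → (173/40, 0)
  seg 3: down by d10 = -1969/240 → (173/40, 1969/240)
  seg 4: down by d3 = 14/5 → (173/40, 1297/240)
  seg 5: left by d1 = 9/2 → (-7/40, 1297/240)
  seg 6: up by d7 = 1 → (-7/40, 1537/240)
  seg 7: up by d8 = -71/30 → (-7/40, 323/80)

d4 = 79/10
d5 = -67/40
d6 = 49/10
d7 = 1
d8 = -71/30
d9 = -5
d10 = -1969/240
d11 = -143/40
endpoint = (-7/40, 323/80)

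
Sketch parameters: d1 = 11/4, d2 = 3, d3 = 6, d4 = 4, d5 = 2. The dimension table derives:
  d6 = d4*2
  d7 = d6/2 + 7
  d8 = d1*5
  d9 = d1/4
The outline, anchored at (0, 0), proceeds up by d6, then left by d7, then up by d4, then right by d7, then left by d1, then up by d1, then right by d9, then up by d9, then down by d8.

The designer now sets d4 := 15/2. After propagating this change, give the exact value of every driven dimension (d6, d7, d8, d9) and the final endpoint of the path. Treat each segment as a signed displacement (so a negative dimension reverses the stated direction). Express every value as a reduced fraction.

Apply edit: d4 := 15/2
  d6 = d4*2 = 15
  d7 = d6/2 + 7 = 29/2
  d8 = d1*5 = 55/4
  d9 = d1/4 = 11/16
Walk from origin (0, 0):
  seg 1: up by d6 = 15 → (0, 15)
  seg 2: left by d7 = 29/2 → (-29/2, 15)
  seg 3: up by d4 = 15/2 → (-29/2, 45/2)
  seg 4: right by d7 = 29/2 → (0, 45/2)
  seg 5: left by d1 = 11/4 → (-11/4, 45/2)
  seg 6: up by d1 = 11/4 → (-11/4, 101/4)
  seg 7: right by d9 = 11/16 → (-33/16, 101/4)
  seg 8: up by d9 = 11/16 → (-33/16, 415/16)
  seg 9: down by d8 = 55/4 → (-33/16, 195/16)

d6 = 15
d7 = 29/2
d8 = 55/4
d9 = 11/16
endpoint = (-33/16, 195/16)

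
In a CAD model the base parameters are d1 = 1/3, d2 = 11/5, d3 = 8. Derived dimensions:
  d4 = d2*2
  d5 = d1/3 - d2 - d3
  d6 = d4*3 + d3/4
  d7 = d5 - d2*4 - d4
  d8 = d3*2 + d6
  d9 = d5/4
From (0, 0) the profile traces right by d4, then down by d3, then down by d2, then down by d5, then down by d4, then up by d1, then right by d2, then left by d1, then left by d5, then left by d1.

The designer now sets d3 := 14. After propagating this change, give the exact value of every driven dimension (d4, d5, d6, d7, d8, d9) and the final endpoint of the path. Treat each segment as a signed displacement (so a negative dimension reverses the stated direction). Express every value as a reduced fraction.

d4 = 22/5
d5 = -724/45
d6 = 167/10
d7 = -1318/45
d8 = 447/10
d9 = -181/45
endpoint = (991/45, -188/45)

Apply edit: d3 := 14
  d4 = d2*2 = 22/5
  d5 = d1/3 - d2 - d3 = -724/45
  d6 = d4*3 + d3/4 = 167/10
  d7 = d5 - d2*4 - d4 = -1318/45
  d8 = d3*2 + d6 = 447/10
  d9 = d5/4 = -181/45
Walk from origin (0, 0):
  seg 1: right by d4 = 22/5 → (22/5, 0)
  seg 2: down by d3 = 14 → (22/5, -14)
  seg 3: down by d2 = 11/5 → (22/5, -81/5)
  seg 4: down by d5 = -724/45 → (22/5, -1/9)
  seg 5: down by d4 = 22/5 → (22/5, -203/45)
  seg 6: up by d1 = 1/3 → (22/5, -188/45)
  seg 7: right by d2 = 11/5 → (33/5, -188/45)
  seg 8: left by d1 = 1/3 → (94/15, -188/45)
  seg 9: left by d5 = -724/45 → (1006/45, -188/45)
  seg 10: left by d1 = 1/3 → (991/45, -188/45)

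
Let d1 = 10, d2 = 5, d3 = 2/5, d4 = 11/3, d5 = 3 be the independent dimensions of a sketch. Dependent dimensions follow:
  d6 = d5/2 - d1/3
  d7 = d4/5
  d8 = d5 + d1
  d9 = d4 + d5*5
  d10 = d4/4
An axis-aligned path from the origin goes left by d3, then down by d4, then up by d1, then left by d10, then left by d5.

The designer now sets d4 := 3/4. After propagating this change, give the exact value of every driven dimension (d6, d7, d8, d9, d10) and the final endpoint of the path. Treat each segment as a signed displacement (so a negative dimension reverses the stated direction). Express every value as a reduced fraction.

d6 = -11/6
d7 = 3/20
d8 = 13
d9 = 63/4
d10 = 3/16
endpoint = (-287/80, 37/4)

Apply edit: d4 := 3/4
  d6 = d5/2 - d1/3 = -11/6
  d7 = d4/5 = 3/20
  d8 = d5 + d1 = 13
  d9 = d4 + d5*5 = 63/4
  d10 = d4/4 = 3/16
Walk from origin (0, 0):
  seg 1: left by d3 = 2/5 → (-2/5, 0)
  seg 2: down by d4 = 3/4 → (-2/5, -3/4)
  seg 3: up by d1 = 10 → (-2/5, 37/4)
  seg 4: left by d10 = 3/16 → (-47/80, 37/4)
  seg 5: left by d5 = 3 → (-287/80, 37/4)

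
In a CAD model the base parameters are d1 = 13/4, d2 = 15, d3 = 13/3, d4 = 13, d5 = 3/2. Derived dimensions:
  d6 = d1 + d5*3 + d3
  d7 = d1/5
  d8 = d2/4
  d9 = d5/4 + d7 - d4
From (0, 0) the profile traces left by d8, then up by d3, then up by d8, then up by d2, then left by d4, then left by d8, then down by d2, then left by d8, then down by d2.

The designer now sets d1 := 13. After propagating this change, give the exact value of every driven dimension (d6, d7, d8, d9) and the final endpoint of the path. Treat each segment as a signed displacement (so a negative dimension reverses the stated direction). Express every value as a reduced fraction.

Apply edit: d1 := 13
  d6 = d1 + d5*3 + d3 = 131/6
  d7 = d1/5 = 13/5
  d8 = d2/4 = 15/4
  d9 = d5/4 + d7 - d4 = -401/40
Walk from origin (0, 0):
  seg 1: left by d8 = 15/4 → (-15/4, 0)
  seg 2: up by d3 = 13/3 → (-15/4, 13/3)
  seg 3: up by d8 = 15/4 → (-15/4, 97/12)
  seg 4: up by d2 = 15 → (-15/4, 277/12)
  seg 5: left by d4 = 13 → (-67/4, 277/12)
  seg 6: left by d8 = 15/4 → (-41/2, 277/12)
  seg 7: down by d2 = 15 → (-41/2, 97/12)
  seg 8: left by d8 = 15/4 → (-97/4, 97/12)
  seg 9: down by d2 = 15 → (-97/4, -83/12)

d6 = 131/6
d7 = 13/5
d8 = 15/4
d9 = -401/40
endpoint = (-97/4, -83/12)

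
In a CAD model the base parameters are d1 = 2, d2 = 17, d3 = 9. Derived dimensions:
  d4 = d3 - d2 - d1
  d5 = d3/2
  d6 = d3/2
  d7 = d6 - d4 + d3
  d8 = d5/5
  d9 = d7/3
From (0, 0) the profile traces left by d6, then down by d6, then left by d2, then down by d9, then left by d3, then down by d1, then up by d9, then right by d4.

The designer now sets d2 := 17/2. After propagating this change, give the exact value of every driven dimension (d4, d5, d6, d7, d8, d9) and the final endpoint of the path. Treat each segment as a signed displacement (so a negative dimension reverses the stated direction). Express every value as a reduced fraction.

d4 = -3/2
d5 = 9/2
d6 = 9/2
d7 = 15
d8 = 9/10
d9 = 5
endpoint = (-47/2, -13/2)

Apply edit: d2 := 17/2
  d4 = d3 - d2 - d1 = -3/2
  d5 = d3/2 = 9/2
  d6 = d3/2 = 9/2
  d7 = d6 - d4 + d3 = 15
  d8 = d5/5 = 9/10
  d9 = d7/3 = 5
Walk from origin (0, 0):
  seg 1: left by d6 = 9/2 → (-9/2, 0)
  seg 2: down by d6 = 9/2 → (-9/2, -9/2)
  seg 3: left by d2 = 17/2 → (-13, -9/2)
  seg 4: down by d9 = 5 → (-13, -19/2)
  seg 5: left by d3 = 9 → (-22, -19/2)
  seg 6: down by d1 = 2 → (-22, -23/2)
  seg 7: up by d9 = 5 → (-22, -13/2)
  seg 8: right by d4 = -3/2 → (-47/2, -13/2)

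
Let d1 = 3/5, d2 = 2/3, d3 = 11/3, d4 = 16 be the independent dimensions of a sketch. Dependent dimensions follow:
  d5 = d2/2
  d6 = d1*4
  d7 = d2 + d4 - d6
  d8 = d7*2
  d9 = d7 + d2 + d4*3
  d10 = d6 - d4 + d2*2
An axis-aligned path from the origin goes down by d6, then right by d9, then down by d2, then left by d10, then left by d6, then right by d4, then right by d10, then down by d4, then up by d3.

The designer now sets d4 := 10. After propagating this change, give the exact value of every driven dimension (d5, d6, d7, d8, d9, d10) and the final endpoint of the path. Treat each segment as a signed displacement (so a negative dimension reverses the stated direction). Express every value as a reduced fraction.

Apply edit: d4 := 10
  d5 = d2/2 = 1/3
  d6 = d1*4 = 12/5
  d7 = d2 + d4 - d6 = 124/15
  d8 = d7*2 = 248/15
  d9 = d7 + d2 + d4*3 = 584/15
  d10 = d6 - d4 + d2*2 = -94/15
Walk from origin (0, 0):
  seg 1: down by d6 = 12/5 → (0, -12/5)
  seg 2: right by d9 = 584/15 → (584/15, -12/5)
  seg 3: down by d2 = 2/3 → (584/15, -46/15)
  seg 4: left by d10 = -94/15 → (226/5, -46/15)
  seg 5: left by d6 = 12/5 → (214/5, -46/15)
  seg 6: right by d4 = 10 → (264/5, -46/15)
  seg 7: right by d10 = -94/15 → (698/15, -46/15)
  seg 8: down by d4 = 10 → (698/15, -196/15)
  seg 9: up by d3 = 11/3 → (698/15, -47/5)

d5 = 1/3
d6 = 12/5
d7 = 124/15
d8 = 248/15
d9 = 584/15
d10 = -94/15
endpoint = (698/15, -47/5)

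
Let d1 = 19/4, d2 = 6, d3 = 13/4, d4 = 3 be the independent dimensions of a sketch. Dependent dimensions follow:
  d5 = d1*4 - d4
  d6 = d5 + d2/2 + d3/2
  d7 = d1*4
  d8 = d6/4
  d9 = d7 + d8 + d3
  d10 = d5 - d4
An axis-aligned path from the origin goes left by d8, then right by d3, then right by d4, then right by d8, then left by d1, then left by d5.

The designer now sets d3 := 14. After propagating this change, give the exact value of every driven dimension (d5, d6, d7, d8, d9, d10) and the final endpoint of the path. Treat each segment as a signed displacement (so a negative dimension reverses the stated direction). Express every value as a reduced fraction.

Apply edit: d3 := 14
  d5 = d1*4 - d4 = 16
  d6 = d5 + d2/2 + d3/2 = 26
  d7 = d1*4 = 19
  d8 = d6/4 = 13/2
  d9 = d7 + d8 + d3 = 79/2
  d10 = d5 - d4 = 13
Walk from origin (0, 0):
  seg 1: left by d8 = 13/2 → (-13/2, 0)
  seg 2: right by d3 = 14 → (15/2, 0)
  seg 3: right by d4 = 3 → (21/2, 0)
  seg 4: right by d8 = 13/2 → (17, 0)
  seg 5: left by d1 = 19/4 → (49/4, 0)
  seg 6: left by d5 = 16 → (-15/4, 0)

d5 = 16
d6 = 26
d7 = 19
d8 = 13/2
d9 = 79/2
d10 = 13
endpoint = (-15/4, 0)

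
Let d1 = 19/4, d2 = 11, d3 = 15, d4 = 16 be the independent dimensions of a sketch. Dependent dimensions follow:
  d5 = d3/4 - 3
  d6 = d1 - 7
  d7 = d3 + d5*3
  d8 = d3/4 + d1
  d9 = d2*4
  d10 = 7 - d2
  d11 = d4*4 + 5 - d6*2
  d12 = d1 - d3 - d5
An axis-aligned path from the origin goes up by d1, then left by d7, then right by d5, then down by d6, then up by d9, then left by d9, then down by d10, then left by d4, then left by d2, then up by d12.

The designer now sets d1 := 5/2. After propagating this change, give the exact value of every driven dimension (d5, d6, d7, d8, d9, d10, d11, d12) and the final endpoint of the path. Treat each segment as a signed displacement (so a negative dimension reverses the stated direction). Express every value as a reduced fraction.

Apply edit: d1 := 5/2
  d5 = d3/4 - 3 = 3/4
  d6 = d1 - 7 = -9/2
  d7 = d3 + d5*3 = 69/4
  d8 = d3/4 + d1 = 25/4
  d9 = d2*4 = 44
  d10 = 7 - d2 = -4
  d11 = d4*4 + 5 - d6*2 = 78
  d12 = d1 - d3 - d5 = -53/4
Walk from origin (0, 0):
  seg 1: up by d1 = 5/2 → (0, 5/2)
  seg 2: left by d7 = 69/4 → (-69/4, 5/2)
  seg 3: right by d5 = 3/4 → (-33/2, 5/2)
  seg 4: down by d6 = -9/2 → (-33/2, 7)
  seg 5: up by d9 = 44 → (-33/2, 51)
  seg 6: left by d9 = 44 → (-121/2, 51)
  seg 7: down by d10 = -4 → (-121/2, 55)
  seg 8: left by d4 = 16 → (-153/2, 55)
  seg 9: left by d2 = 11 → (-175/2, 55)
  seg 10: up by d12 = -53/4 → (-175/2, 167/4)

d5 = 3/4
d6 = -9/2
d7 = 69/4
d8 = 25/4
d9 = 44
d10 = -4
d11 = 78
d12 = -53/4
endpoint = (-175/2, 167/4)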